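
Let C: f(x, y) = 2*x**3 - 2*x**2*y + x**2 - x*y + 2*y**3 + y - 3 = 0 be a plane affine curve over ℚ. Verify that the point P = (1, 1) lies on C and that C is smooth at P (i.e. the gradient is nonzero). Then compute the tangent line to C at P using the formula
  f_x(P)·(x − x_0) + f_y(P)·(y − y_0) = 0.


Tangent line at P: 3*x + 4*y - 7 = 0.

Step 1: f(1, 1) = 0, so P lies on C.
Step 2: partial derivatives
  f_x(x, y) = 6*x**2 - 4*x*y + 2*x - y, f_y(x, y) = -2*x**2 - x + 6*y**2 + 1.
  f_x(P) = 3, f_y(P) = 4 (gradient nonzero, so P is smooth).
Step 3: tangent line at P: 3·(x − 1) + 4·(y − 1) = 0.
Expanding: 3*x + 4*y - 7 = 0.


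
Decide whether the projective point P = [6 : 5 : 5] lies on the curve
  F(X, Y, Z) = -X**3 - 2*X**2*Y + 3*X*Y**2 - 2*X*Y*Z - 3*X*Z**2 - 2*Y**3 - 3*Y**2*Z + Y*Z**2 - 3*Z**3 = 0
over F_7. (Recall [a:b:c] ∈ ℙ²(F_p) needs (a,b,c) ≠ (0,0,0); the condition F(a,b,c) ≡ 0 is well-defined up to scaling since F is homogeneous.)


F(6,5,5) ≡ 6 (mod 7); P is NOT on the curve.

Evaluate F(6, 5, 5) term-by-term (mod 7).
  -X**3 ↦ -1·216·1·1 = -216
  -2*X**2*Y ↦ -2·36·5·1 = -360
  3*X*Y**2 ↦ 3·6·25·1 = 450
  -2*X*Y*Z ↦ -2·6·5·5 = -300
  -3*X*Z**2 ↦ -3·6·1·25 = -450
  -2*Y**3 ↦ -2·1·125·1 = -250
  -3*Y**2*Z ↦ -3·1·25·5 = -375
  Y*Z**2 ↦ 1·1·5·25 = 125
  -3*Z**3 ↦ -3·1·1·125 = -375
Sum: F(6, 5, 5) = (-216) + (-360) + (450) + (-300) + (-450) + (-250) + (-375) + (125) + (-375) = -1751.
Reducing mod 7: -1751 ≡ 6 (mod 7).
Since F(a, b, c) ≡ 6 ≠ 0 (mod 7), P does NOT lie on the curve.


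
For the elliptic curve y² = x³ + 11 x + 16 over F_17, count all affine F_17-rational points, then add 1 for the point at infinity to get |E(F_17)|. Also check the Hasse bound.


Affine points = {(0, 4), (0, 13), (3, 5), (3, 12), (5, 3), (5, 14), (6, 3), (6, 14), (8, 2), (8, 15), (10, 2), (10, 15), (16, 2), (16, 15)}; affine count = 14; |E(F_17)| = 15.

Discriminant check: Δ ∝ 4a³ + 27b² = 4·11³ + 27·16² = 4·1331 + 27·256 ≡ 13 (mod 17). Nonzero ⇒ E is nonsingular.
For each x ∈ F_17, compute rhs = x³ + 11·x + 16 mod 17, then count y ∈ F_17 with y² ≡ rhs.
  x = 0: rhs = 16, matching y values: 4, 13 (2 points).
  x = 1: rhs = 11, matching y values: none (0 points).
  x = 2: rhs = 12, matching y values: none (0 points).
  x = 3: rhs = 8, matching y values: 5, 12 (2 points).
  x = 4: rhs = 5, matching y values: none (0 points).
  x = 5: rhs = 9, matching y values: 3, 14 (2 points).
  x = 6: rhs = 9, matching y values: 3, 14 (2 points).
  x = 7: rhs = 11, matching y values: none (0 points).
  x = 8: rhs = 4, matching y values: 2, 15 (2 points).
  x = 9: rhs = 11, matching y values: none (0 points).
  x = 10: rhs = 4, matching y values: 2, 15 (2 points).
  x = 11: rhs = 6, matching y values: none (0 points).
  x = 12: rhs = 6, matching y values: none (0 points).
  x = 13: rhs = 10, matching y values: none (0 points).
  x = 14: rhs = 7, matching y values: none (0 points).
  x = 15: rhs = 3, matching y values: none (0 points).
  x = 16: rhs = 4, matching y values: 2, 15 (2 points).
Total affine count: 14.
Full point count |E(F_17)| = 14 + 1 = 15.
Hasse bound: |15 − (17+1)| = |-3| = 3 ≤ 2√17 ≈ 8.2462 ✓.


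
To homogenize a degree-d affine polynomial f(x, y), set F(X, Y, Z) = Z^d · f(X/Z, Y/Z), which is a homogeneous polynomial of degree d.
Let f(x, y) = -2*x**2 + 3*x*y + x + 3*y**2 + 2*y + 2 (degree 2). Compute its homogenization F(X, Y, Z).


F(X, Y, Z) = -2*X**2 + 3*X*Y + X*Z + 3*Y**2 + 2*Y*Z + 2*Z**2

deg(f) = 2.
Substitute x = X/Z, y = Y/Z into f, then multiply by Z^2.
  monomial -2·x^2·y^0 ↦ -2·X^2·Y^0·Z^0.
  monomial 3·x^1·y^1 ↦ 3·X^1·Y^1·Z^0.
  monomial 1·x^1·y^0 ↦ 1·X^1·Y^0·Z^1.
  monomial 3·x^0·y^2 ↦ 3·X^0·Y^2·Z^0.
  monomial 2·x^0·y^1 ↦ 2·X^0·Y^1·Z^1.
  monomial 2·x^0·y^0 ↦ 2·X^0·Y^0·Z^2.
Collecting: F(X, Y, Z) = -2*X**2 + 3*X*Y + X*Z + 3*Y**2 + 2*Y*Z + 2*Z**2.


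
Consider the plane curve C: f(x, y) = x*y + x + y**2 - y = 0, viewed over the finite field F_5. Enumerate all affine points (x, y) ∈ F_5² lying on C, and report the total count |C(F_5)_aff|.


Affine F_5-points: {(0, 0), (0, 1), (1, 2), (1, 3)}; count = 4.

For each of the 25 pairs (x, y) ∈ F_5², evaluate f(x, y) mod 5. Record the zeros.
  x = 0: [0↦0, 1↦0, 2↦2, 3↦1, 4↦2]  zeros at y ∈ {0, 1}
  x = 1: [0↦1, 1↦2, 2↦0, 3↦0, 4↦2]  zeros at y ∈ {2, 3}
  x = 2: [0↦2, 1↦4, 2↦3, 3↦4, 4↦2]  zeros at y ∈ ∅
  x = 3: [0↦3, 1↦1, 2↦1, 3↦3, 4↦2]  zeros at y ∈ ∅
  x = 4: [0↦4, 1↦3, 2↦4, 3↦2, 4↦2]  zeros at y ∈ ∅
Collecting zeros: affine points = {(0, 0), (0, 1), (1, 2), (1, 3)}.
Total count |C(F_5)_aff| = 4.


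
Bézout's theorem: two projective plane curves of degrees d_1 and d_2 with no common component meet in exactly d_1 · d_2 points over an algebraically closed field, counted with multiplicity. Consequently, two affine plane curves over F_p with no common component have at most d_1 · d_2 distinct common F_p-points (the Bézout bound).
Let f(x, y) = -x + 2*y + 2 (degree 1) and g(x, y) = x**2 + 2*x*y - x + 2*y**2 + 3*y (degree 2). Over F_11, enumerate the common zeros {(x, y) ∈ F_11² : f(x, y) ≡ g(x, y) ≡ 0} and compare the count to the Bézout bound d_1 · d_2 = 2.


Common zeros: {(3, 6), (5, 7)}; count = 2; Bézout bound = 2.

deg(f) = 1, deg(g) = 2, so Bézout bound = 2.
Scan x ∈ F_11. For each x, list the y ∈ F_11 with f(x, y) ≡ 0 and those with g(x, y) ≡ 0 (mod 11); the common zeros in that column are the intersection.
  x = 0: f ≡ 0 at y ∈ {10}; g ≡ 0 at y ∈ {0, 4}; common: ∅.
  x = 1: f ≡ 0 at y ∈ {5}; g ≡ 0 at y ∈ {0, 3}; common: ∅.
  x = 2: f ≡ 0 at y ∈ {0}; g ≡ 0 at y ∈ {1}; common: ∅.
  x = 3: f ≡ 0 at y ∈ {6}; g ≡ 0 at y ∈ {6}; common: {6}.
  x = 4: f ≡ 0 at y ∈ {1}; g ≡ 0 at y ∈ {4, 7}; common: ∅.
  x = 5: f ≡ 0 at y ∈ {7}; g ≡ 0 at y ∈ {3, 7}; common: {7}.
  x = 6: f ≡ 0 at y ∈ {2}; g ≡ 0 at y ∈ ∅; common: ∅.
  x = 7: f ≡ 0 at y ∈ {8}; g ≡ 0 at y ∈ ∅; common: ∅.
  x = 8: f ≡ 0 at y ∈ {3}; g ≡ 0 at y ∈ {1, 6}; common: ∅.
  x = 9: f ≡ 0 at y ∈ {9}; g ≡ 0 at y ∈ ∅; common: ∅.
  x = 10: f ≡ 0 at y ∈ {4}; g ≡ 0 at y ∈ ∅; common: ∅.
Collecting: common zeros = {(3, 6), (5, 7)}, so the count is 2.
Comparison with the Bézout bound: 2 ≤ 2 = deg(f)·deg(g), as expected for curves with no common component (the bound is attained).


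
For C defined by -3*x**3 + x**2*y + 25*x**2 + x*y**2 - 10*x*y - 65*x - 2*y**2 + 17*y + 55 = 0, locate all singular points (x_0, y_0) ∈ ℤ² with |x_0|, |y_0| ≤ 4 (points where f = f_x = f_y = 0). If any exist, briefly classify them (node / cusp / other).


Singular points: {(3, 2)}; classification: cusp.

Compute partial derivatives:
  f_x = -9*x**2 + 2*x*y + 50*x + y**2 - 10*y - 65.
  f_y = x**2 + 2*x*y - 10*x - 4*y + 17.
Scan x_0 ∈ {−4, ..., 4}. For each x_0, f_y(x_0, y) is a polynomial in y; find its integer roots y ∈ {−4, ..., 4}, then test f_x and f at those candidates.
  x = -4: f_y(-4, y) = 73 - 12*y; no integer root y with |y| ≤ 4.
  x = -3: f_y(-3, y) = 56 - 10*y; no integer root y with |y| ≤ 4.
  x = -2: f_y(-2, y) = 41 - 8*y; no integer root y with |y| ≤ 4.
  x = -1: f_y(-1, y) = 28 - 6*y; no integer root y with |y| ≤ 4.
  x = 0: f_y(0, y) = 17 - 4*y; no integer root y with |y| ≤ 4.
  x = 1: f_y(1, y) = 8 - 2*y; vanishes at y ∈ {4}. (1, 4): f_x = -40 ≠ 0.
  x = 2: f_y(2, y) = 1; no integer root y with |y| ≤ 4.
  x = 3: f_y(3, y) = 2*y - 4; vanishes at y ∈ {2}. (3, 2): f_x = 0, f = 0 — SINGULAR.
  x = 4: f_y(4, y) = 4*y - 7; no integer root y with |y| ≤ 4.
Only singular point on the grid: (3, 2).
Classify: substitute x = 3 + u, y = 2 + v and expand: f = -3*u**3 + u**2*v + u*v**2 + v**2.
No constant or linear terms (consistent with a singular point). Quadratic part: v**2. Cubic part: -3*u**3 + u**2*v + u*v**2.
The quadratic part v**2 is a perfect square, so there is a single (double) tangent line v = 0, i.e. y = 2. Restricting the cubic part to that line (v = 0) leaves -3*u**3 ≠ 0, so f is not divisible by v and the branch is v² ≈ 3*u**3 to lowest order — this is a cusp.
Classification: cusp.


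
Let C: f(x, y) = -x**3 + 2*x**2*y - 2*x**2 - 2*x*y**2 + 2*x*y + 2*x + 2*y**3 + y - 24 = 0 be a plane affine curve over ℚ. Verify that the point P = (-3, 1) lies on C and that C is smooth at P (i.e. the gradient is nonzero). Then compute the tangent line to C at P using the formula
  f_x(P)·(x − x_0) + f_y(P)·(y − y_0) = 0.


Tangent line at P: -25*x + 31*y - 106 = 0.

Step 1: f(-3, 1) = 0, so P lies on C.
Step 2: partial derivatives
  f_x(x, y) = -3*x**2 + 4*x*y - 4*x - 2*y**2 + 2*y + 2, f_y(x, y) = 2*x**2 - 4*x*y + 2*x + 6*y**2 + 1.
  f_x(P) = -25, f_y(P) = 31 (gradient nonzero, so P is smooth).
Step 3: tangent line at P: -25·(x − -3) + 31·(y − 1) = 0.
Expanding: -25*x + 31*y - 106 = 0.


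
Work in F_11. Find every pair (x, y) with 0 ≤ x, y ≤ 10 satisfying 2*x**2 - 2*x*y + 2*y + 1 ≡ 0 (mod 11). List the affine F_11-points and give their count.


Affine F_11-points: {(0, 5), (2, 10), (3, 2), (4, 0), (5, 5), (6, 4), (7, 0), (8, 10), (9, 4), (10, 2)}; count = 10.

For each of the 121 pairs (x, y) ∈ F_11², evaluate f(x, y) mod 11. Record the zeros.
  x = 0: [0↦1, 1↦3, 2↦5, 3↦7, 4↦9, 5↦0, 6↦2, 7↦4, 8↦6, 9↦8, 10↦10]  zeros at y ∈ {5}
  x = 1: [0↦3, 1↦3, 2↦3, 3↦3, 4↦3, 5↦3, 6↦3, 7↦3, 8↦3, 9↦3, 10↦3]  zeros at y ∈ ∅
  x = 2: [0↦9, 1↦7, 2↦5, 3↦3, 4↦1, 5↦10, 6↦8, 7↦6, 8↦4, 9↦2, 10↦0]  zeros at y ∈ {10}
  x = 3: [0↦8, 1↦4, 2↦0, 3↦7, 4↦3, 5↦10, 6↦6, 7↦2, 8↦9, 9↦5, 10↦1]  zeros at y ∈ {2}
  x = 4: [0↦0, 1↦5, 2↦10, 3↦4, 4↦9, 5↦3, 6↦8, 7↦2, 8↦7, 9↦1, 10↦6]  zeros at y ∈ {0}
  x = 5: [0↦7, 1↦10, 2↦2, 3↦5, 4↦8, 5↦0, 6↦3, 7↦6, 8↦9, 9↦1, 10↦4]  zeros at y ∈ {5}
  x = 6: [0↦7, 1↦8, 2↦9, 3↦10, 4↦0, 5↦1, 6↦2, 7↦3, 8↦4, 9↦5, 10↦6]  zeros at y ∈ {4}
  x = 7: [0↦0, 1↦10, 2↦9, 3↦8, 4↦7, 5↦6, 6↦5, 7↦4, 8↦3, 9↦2, 10↦1]  zeros at y ∈ {0}
  x = 8: [0↦8, 1↦5, 2↦2, 3↦10, 4↦7, 5↦4, 6↦1, 7↦9, 8↦6, 9↦3, 10↦0]  zeros at y ∈ {10}
  x = 9: [0↦9, 1↦4, 2↦10, 3↦5, 4↦0, 5↦6, 6↦1, 7↦7, 8↦2, 9↦8, 10↦3]  zeros at y ∈ {4}
  x = 10: [0↦3, 1↦7, 2↦0, 3↦4, 4↦8, 5↦1, 6↦5, 7↦9, 8↦2, 9↦6, 10↦10]  zeros at y ∈ {2}
Collecting zeros: affine points = {(0, 5), (2, 10), (3, 2), (4, 0), (5, 5), (6, 4), (7, 0), (8, 10), (9, 4), (10, 2)}.
Total count |C(F_11)_aff| = 10.


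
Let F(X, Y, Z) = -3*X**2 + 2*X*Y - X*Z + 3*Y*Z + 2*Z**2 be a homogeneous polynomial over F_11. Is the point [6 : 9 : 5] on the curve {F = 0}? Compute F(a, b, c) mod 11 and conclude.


F(6,9,5) ≡ 1 (mod 11); P is NOT on the curve.

Evaluate F(6, 9, 5) term-by-term (mod 11).
  -3*X**2 ↦ -3·36·1·1 = -108
  2*X*Y ↦ 2·6·9·1 = 108
  -X*Z ↦ -1·6·1·5 = -30
  3*Y*Z ↦ 3·1·9·5 = 135
  2*Z**2 ↦ 2·1·1·25 = 50
Sum: F(6, 9, 5) = (-108) + (108) + (-30) + (135) + (50) = 155.
Reducing mod 11: 155 ≡ 1 (mod 11).
Since F(a, b, c) ≡ 1 ≠ 0 (mod 11), P does NOT lie on the curve.


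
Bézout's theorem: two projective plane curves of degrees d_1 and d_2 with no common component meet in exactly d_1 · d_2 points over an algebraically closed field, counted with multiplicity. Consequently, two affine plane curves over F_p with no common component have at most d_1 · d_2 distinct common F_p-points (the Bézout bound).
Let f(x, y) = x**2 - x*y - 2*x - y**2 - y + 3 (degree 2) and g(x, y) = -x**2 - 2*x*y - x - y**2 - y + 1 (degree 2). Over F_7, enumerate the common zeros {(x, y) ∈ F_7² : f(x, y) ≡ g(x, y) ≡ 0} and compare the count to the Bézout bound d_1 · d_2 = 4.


Common zeros: ∅; count = 0; Bézout bound = 4.

deg(f) = 2, deg(g) = 2, so Bézout bound = 4.
Scan x ∈ F_7. For each x, list the y ∈ F_7 with f(x, y) ≡ 0 and those with g(x, y) ≡ 0 (mod 7); the common zeros in that column are the intersection.
  x = 0: f ≡ 0 at y ∈ ∅; g ≡ 0 at y ∈ ∅; common: ∅.
  x = 1: f ≡ 0 at y ∈ ∅; g ≡ 0 at y ∈ ∅; common: ∅.
  x = 2: f ≡ 0 at y ∈ {2}; g ≡ 0 at y ∈ ∅; common: ∅.
  x = 3: f ≡ 0 at y ∈ ∅; g ≡ 0 at y ∈ ∅; common: ∅.
  x = 4: f ≡ 0 at y ∈ ∅; g ≡ 0 at y ∈ ∅; common: ∅.
  x = 5: f ≡ 0 at y ∈ ∅; g ≡ 0 at y ∈ ∅; common: ∅.
  x = 6: f ≡ 0 at y ∈ ∅; g ≡ 0 at y ∈ ∅; common: ∅.
Collecting: common zeros = ∅, so the count is 0.
Comparison with the Bézout bound: 0 ≤ 4 = deg(f)·deg(g), as expected for curves with no common component (the affine F_7-count falls short of the bound because intersections may lie at infinity, over extension fields, or carry multiplicity).


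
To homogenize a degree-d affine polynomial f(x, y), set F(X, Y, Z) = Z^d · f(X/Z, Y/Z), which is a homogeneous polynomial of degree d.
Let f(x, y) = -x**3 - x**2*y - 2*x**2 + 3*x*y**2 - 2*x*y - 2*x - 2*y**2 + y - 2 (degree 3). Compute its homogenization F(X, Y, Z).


F(X, Y, Z) = -X**3 - X**2*Y - 2*X**2*Z + 3*X*Y**2 - 2*X*Y*Z - 2*X*Z**2 - 2*Y**2*Z + Y*Z**2 - 2*Z**3

deg(f) = 3.
Substitute x = X/Z, y = Y/Z into f, then multiply by Z^3.
  monomial -1·x^3·y^0 ↦ -1·X^3·Y^0·Z^0.
  monomial -1·x^2·y^1 ↦ -1·X^2·Y^1·Z^0.
  monomial -2·x^2·y^0 ↦ -2·X^2·Y^0·Z^1.
  monomial 3·x^1·y^2 ↦ 3·X^1·Y^2·Z^0.
  monomial -2·x^1·y^1 ↦ -2·X^1·Y^1·Z^1.
  monomial -2·x^1·y^0 ↦ -2·X^1·Y^0·Z^2.
  monomial -2·x^0·y^2 ↦ -2·X^0·Y^2·Z^1.
  monomial 1·x^0·y^1 ↦ 1·X^0·Y^1·Z^2.
  monomial -2·x^0·y^0 ↦ -2·X^0·Y^0·Z^3.
Collecting: F(X, Y, Z) = -X**3 - X**2*Y - 2*X**2*Z + 3*X*Y**2 - 2*X*Y*Z - 2*X*Z**2 - 2*Y**2*Z + Y*Z**2 - 2*Z**3.


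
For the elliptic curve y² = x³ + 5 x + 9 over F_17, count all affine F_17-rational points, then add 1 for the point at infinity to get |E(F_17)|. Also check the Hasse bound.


Affine points = {(0, 3), (0, 14), (1, 7), (1, 10), (3, 0), (4, 5), (4, 12), (6, 0), (7, 8), (7, 9), (8, 0), (9, 1), (9, 16), (11, 1), (11, 16), (14, 1), (14, 16), (15, 5), (15, 12)}; affine count = 19; |E(F_17)| = 20.

Discriminant check: Δ ∝ 4a³ + 27b² = 4·5³ + 27·9² = 4·125 + 27·81 ≡ 1 (mod 17). Nonzero ⇒ E is nonsingular.
For each x ∈ F_17, compute rhs = x³ + 5·x + 9 mod 17, then count y ∈ F_17 with y² ≡ rhs.
  x = 0: rhs = 9, matching y values: 3, 14 (2 points).
  x = 1: rhs = 15, matching y values: 7, 10 (2 points).
  x = 2: rhs = 10, matching y values: none (0 points).
  x = 3: rhs = 0, matching y values: 0 (1 points).
  x = 4: rhs = 8, matching y values: 5, 12 (2 points).
  x = 5: rhs = 6, matching y values: none (0 points).
  x = 6: rhs = 0, matching y values: 0 (1 points).
  x = 7: rhs = 13, matching y values: 8, 9 (2 points).
  x = 8: rhs = 0, matching y values: 0 (1 points).
  x = 9: rhs = 1, matching y values: 1, 16 (2 points).
  x = 10: rhs = 5, matching y values: none (0 points).
  x = 11: rhs = 1, matching y values: 1, 16 (2 points).
  x = 12: rhs = 12, matching y values: none (0 points).
  x = 13: rhs = 10, matching y values: none (0 points).
  x = 14: rhs = 1, matching y values: 1, 16 (2 points).
  x = 15: rhs = 8, matching y values: 5, 12 (2 points).
  x = 16: rhs = 3, matching y values: none (0 points).
Total affine count: 19.
Full point count |E(F_17)| = 19 + 1 = 20.
Hasse bound: |20 − (17+1)| = |2| = 2 ≤ 2√17 ≈ 8.2462 ✓.


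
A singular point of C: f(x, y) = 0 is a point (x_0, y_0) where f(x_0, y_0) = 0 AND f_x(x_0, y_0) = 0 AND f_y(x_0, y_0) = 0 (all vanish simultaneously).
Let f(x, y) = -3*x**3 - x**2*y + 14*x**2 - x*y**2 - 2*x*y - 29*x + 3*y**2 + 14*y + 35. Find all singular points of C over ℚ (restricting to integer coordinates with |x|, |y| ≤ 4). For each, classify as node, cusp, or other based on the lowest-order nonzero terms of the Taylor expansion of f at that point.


Singular points: {(2, -3)}; classification: node.

Compute partial derivatives:
  f_x = -9*x**2 - 2*x*y + 28*x - y**2 - 2*y - 29.
  f_y = -x**2 - 2*x*y - 2*x + 6*y + 14.
Scan x_0 ∈ {−4, ..., 4}. For each x_0, f_y(x_0, y) is a polynomial in y; find its integer roots y ∈ {−4, ..., 4}, then test f_x and f at those candidates.
  x = -4: f_y(-4, y) = 14*y + 6; no integer root y with |y| ≤ 4.
  x = -3: f_y(-3, y) = 12*y + 11; no integer root y with |y| ≤ 4.
  x = -2: f_y(-2, y) = 10*y + 14; no integer root y with |y| ≤ 4.
  x = -1: f_y(-1, y) = 8*y + 15; no integer root y with |y| ≤ 4.
  x = 0: f_y(0, y) = 6*y + 14; no integer root y with |y| ≤ 4.
  x = 1: f_y(1, y) = 4*y + 11; no integer root y with |y| ≤ 4.
  x = 2: f_y(2, y) = 2*y + 6; vanishes at y ∈ {-3}. (2, -3): f_x = 0, f = 0 — SINGULAR.
  x = 3: f_y(3, y) = -1; no integer root y with |y| ≤ 4.
  x = 4: f_y(4, y) = -2*y - 10; no integer root y with |y| ≤ 4.
Only singular point on the grid: (2, -3).
Classify: substitute x = 2 + u, y = -3 + v and expand: f = -3*u**3 - u**2*v - u**2 - u*v**2 + v**2.
No constant or linear terms (consistent with a singular point). Quadratic part: -u**2 + v**2. Cubic part: -3*u**3 - u**2*v - u*v**2.
The quadratic part v**2 - u**2 = (v − u)(v + u) splits into two distinct linear factors, so there are two distinct tangent lines y − -3 = ±(x − 2) — this is a node (ordinary double point).
Classification: node.


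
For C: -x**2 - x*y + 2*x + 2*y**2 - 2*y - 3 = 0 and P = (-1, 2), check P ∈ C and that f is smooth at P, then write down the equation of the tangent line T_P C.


Tangent line at P: 2*x + 7*y - 12 = 0.

Step 1: f(-1, 2) = 0, so P lies on C.
Step 2: partial derivatives
  f_x(x, y) = -2*x - y + 2, f_y(x, y) = -x + 4*y - 2.
  f_x(P) = 2, f_y(P) = 7 (gradient nonzero, so P is smooth).
Step 3: tangent line at P: 2·(x − -1) + 7·(y − 2) = 0.
Expanding: 2*x + 7*y - 12 = 0.


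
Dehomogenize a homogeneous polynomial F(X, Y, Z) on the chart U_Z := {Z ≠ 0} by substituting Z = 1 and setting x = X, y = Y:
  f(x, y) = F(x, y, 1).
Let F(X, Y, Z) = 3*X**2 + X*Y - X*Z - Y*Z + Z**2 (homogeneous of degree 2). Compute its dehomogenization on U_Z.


f(x, y) = 3*x**2 + x*y - x - y + 1

On U_Z we set Z = 1. Each monomial c·X^i·Y^j·Z^k in F becomes c·x^i·y^j·1^k = c·x^i·y^j.
Substituting Z = 1: F(X, Y, 1) = 3*x**2 + x*y - x - y + 1.
Note: deg(f) ≤ deg(F) = 2; strict inequality happens when F is divisible by Z (lost terms).


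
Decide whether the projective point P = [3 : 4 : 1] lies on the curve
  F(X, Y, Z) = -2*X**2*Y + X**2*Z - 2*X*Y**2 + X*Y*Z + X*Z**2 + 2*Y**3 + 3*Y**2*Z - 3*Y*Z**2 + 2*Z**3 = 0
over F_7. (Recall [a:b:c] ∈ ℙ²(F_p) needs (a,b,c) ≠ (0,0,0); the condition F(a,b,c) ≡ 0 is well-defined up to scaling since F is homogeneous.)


F(3,4,1) ≡ 1 (mod 7); P is NOT on the curve.

Evaluate F(3, 4, 1) term-by-term (mod 7).
  -2*X**2*Y ↦ -2·9·4·1 = -72
  X**2*Z ↦ 1·9·1·1 = 9
  -2*X*Y**2 ↦ -2·3·16·1 = -96
  X*Y*Z ↦ 1·3·4·1 = 12
  X*Z**2 ↦ 1·3·1·1 = 3
  2*Y**3 ↦ 2·1·64·1 = 128
  3*Y**2*Z ↦ 3·1·16·1 = 48
  -3*Y*Z**2 ↦ -3·1·4·1 = -12
  2*Z**3 ↦ 2·1·1·1 = 2
Sum: F(3, 4, 1) = (-72) + (9) + (-96) + (12) + (3) + (128) + (48) + (-12) + (2) = 22.
Reducing mod 7: 22 ≡ 1 (mod 7).
Since F(a, b, c) ≡ 1 ≠ 0 (mod 7), P does NOT lie on the curve.


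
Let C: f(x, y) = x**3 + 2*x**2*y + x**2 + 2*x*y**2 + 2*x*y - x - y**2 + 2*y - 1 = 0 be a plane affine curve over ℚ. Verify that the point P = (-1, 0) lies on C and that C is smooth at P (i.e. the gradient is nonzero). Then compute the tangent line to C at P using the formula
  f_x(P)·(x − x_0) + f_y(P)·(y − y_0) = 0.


Tangent line at P: 2*y = 0.

Step 1: f(-1, 0) = 0, so P lies on C.
Step 2: partial derivatives
  f_x(x, y) = 3*x**2 + 4*x*y + 2*x + 2*y**2 + 2*y - 1, f_y(x, y) = 2*x**2 + 4*x*y + 2*x - 2*y + 2.
  f_x(P) = 0, f_y(P) = 2 (gradient nonzero, so P is smooth).
Step 3: tangent line at P: 0·(x − -1) + 2·(y − 0) = 0.
Expanding: 2*y = 0.


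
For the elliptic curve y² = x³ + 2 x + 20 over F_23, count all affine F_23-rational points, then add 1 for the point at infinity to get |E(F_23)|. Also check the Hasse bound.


Affine points = {(1, 0), (2, 3), (2, 20), (4, 0), (6, 8), (6, 15), (7, 3), (7, 20), (9, 10), (9, 13), (11, 4), (11, 19), (12, 1), (12, 22), (13, 9), (13, 14), (14, 3), (14, 20), (16, 10), (16, 13), (18, 0), (21, 10), (21, 13)}; affine count = 23; |E(F_23)| = 24.

Discriminant check: Δ ∝ 4a³ + 27b² = 4·2³ + 27·20² = 4·8 + 27·400 ≡ 22 (mod 23). Nonzero ⇒ E is nonsingular.
For each x ∈ F_23, compute rhs = x³ + 2·x + 20 mod 23, then count y ∈ F_23 with y² ≡ rhs.
  x = 0: rhs = 20, matching y values: none (0 points).
  x = 1: rhs = 0, matching y values: 0 (1 points).
  x = 2: rhs = 9, matching y values: 3, 20 (2 points).
  x = 3: rhs = 7, matching y values: none (0 points).
  x = 4: rhs = 0, matching y values: 0 (1 points).
  x = 5: rhs = 17, matching y values: none (0 points).
  x = 6: rhs = 18, matching y values: 8, 15 (2 points).
  x = 7: rhs = 9, matching y values: 3, 20 (2 points).
  x = 8: rhs = 19, matching y values: none (0 points).
  x = 9: rhs = 8, matching y values: 10, 13 (2 points).
  x = 10: rhs = 5, matching y values: none (0 points).
  x = 11: rhs = 16, matching y values: 4, 19 (2 points).
  x = 12: rhs = 1, matching y values: 1, 22 (2 points).
  x = 13: rhs = 12, matching y values: 9, 14 (2 points).
  x = 14: rhs = 9, matching y values: 3, 20 (2 points).
  x = 15: rhs = 21, matching y values: none (0 points).
  x = 16: rhs = 8, matching y values: 10, 13 (2 points).
  x = 17: rhs = 22, matching y values: none (0 points).
  x = 18: rhs = 0, matching y values: 0 (1 points).
  x = 19: rhs = 17, matching y values: none (0 points).
  x = 20: rhs = 10, matching y values: none (0 points).
  x = 21: rhs = 8, matching y values: 10, 13 (2 points).
  x = 22: rhs = 17, matching y values: none (0 points).
Total affine count: 23.
Full point count |E(F_23)| = 23 + 1 = 24.
Hasse bound: |24 − (23+1)| = |0| = 0 ≤ 2√23 ≈ 9.5917 ✓.


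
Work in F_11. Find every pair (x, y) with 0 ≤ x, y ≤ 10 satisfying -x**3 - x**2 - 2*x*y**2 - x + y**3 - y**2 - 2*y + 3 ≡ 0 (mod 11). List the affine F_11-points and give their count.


Affine F_11-points: {(1, 0), (2, 0), (2, 8), (3, 1), (4, 9), (6, 4), (7, 0), (8, 5), (9, 1)}; count = 9.

For each of the 121 pairs (x, y) ∈ F_11², evaluate f(x, y) mod 11. Record the zeros.
  x = 0: [0↦3, 1↦1, 2↦3, 3↦4, 4↦10, 5↦5, 6↦6, 7↦8, 8↦6, 9↦6, 10↦3]  zeros at y ∈ ∅
  x = 1: [0↦0, 1↦7, 2↦3, 3↦5, 4↦8, 5↦7, 6↦8, 7↦6, 8↦7, 9↦6, 10↦9]  zeros at y ∈ {0}
  x = 2: [0↦0, 1↦5, 2↦6, 3↦9, 4↦9, 5↦1, 6↦2, 7↦7, 8↦0, 9↦9, 10↦7]  zeros at y ∈ {0, 8}
  x = 3: [0↦8, 1↦0, 2↦6, 3↦10, 4↦7, 5↦3, 6↦4, 7↦5, 8↦1, 9↦9, 10↦2]  zeros at y ∈ {1}
  x = 4: [0↦7, 1↦8, 2↦8, 3↦2, 4↦7, 5↦7, 6↦8, 7↦5, 8↦4, 9↦0, 10↦10]  zeros at y ∈ {9}
  x = 5: [0↦2, 1↦1, 2↦6, 3↦1, 4↦3, 5↦7, 6↦8, 7↦1, 8↦3, 9↦9, 10↦3]  zeros at y ∈ ∅
  x = 6: [0↦9, 1↦6, 2↦5, 3↦1, 4↦0, 5↦8, 6↦9, 7↦9, 8↦3, 9↦8, 10↦8]  zeros at y ∈ {4}
  x = 7: [0↦0, 1↦6, 2↦10, 3↦7, 4↦3, 5↦4, 6↦5, 7↦1, 8↦9, 9↦2, 10↦8]  zeros at y ∈ {0}
  x = 8: [0↦2, 1↦6, 2↦4, 3↦2, 4↦6, 5↦0, 6↦1, 7↦4, 8↦4, 9↦7, 10↦8]  zeros at y ∈ {5}
  x = 9: [0↦9, 1↦0, 2↦3, 3↦2, 4↦3, 5↦1, 6↦2, 7↦1, 8↦4, 9↦6, 10↦2]  zeros at y ∈ {1}
  x = 10: [0↦4, 1↦4, 2↦1, 3↦1, 4↦10, 5↦1, 6↦2, 7↦8, 8↦3, 9↦4, 10↦6]  zeros at y ∈ ∅
Collecting zeros: affine points = {(1, 0), (2, 0), (2, 8), (3, 1), (4, 9), (6, 4), (7, 0), (8, 5), (9, 1)}.
Total count |C(F_11)_aff| = 9.


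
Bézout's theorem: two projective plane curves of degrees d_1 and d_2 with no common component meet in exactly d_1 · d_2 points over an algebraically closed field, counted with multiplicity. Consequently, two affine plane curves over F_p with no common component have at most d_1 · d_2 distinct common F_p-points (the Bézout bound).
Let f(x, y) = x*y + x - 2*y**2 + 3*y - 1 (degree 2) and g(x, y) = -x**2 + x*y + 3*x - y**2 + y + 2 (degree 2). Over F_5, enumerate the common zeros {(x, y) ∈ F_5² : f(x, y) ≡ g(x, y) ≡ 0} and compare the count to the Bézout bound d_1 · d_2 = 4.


Common zeros: ∅; count = 0; Bézout bound = 4.

deg(f) = 2, deg(g) = 2, so Bézout bound = 4.
Scan x ∈ F_5. For each x, list the y ∈ F_5 with f(x, y) ≡ 0 and those with g(x, y) ≡ 0 (mod 5); the common zeros in that column are the intersection.
  x = 0: f ≡ 0 at y ∈ {1, 3}; g ≡ 0 at y ∈ {2, 4}; common: ∅.
  x = 1: f ≡ 0 at y ∈ {0, 2}; g ≡ 0 at y ∈ {1}; common: ∅.
  x = 2: f ≡ 0 at y ∈ ∅; g ≡ 0 at y ∈ {4}; common: ∅.
  x = 3: f ≡ 0 at y ∈ ∅; g ≡ 0 at y ∈ {1, 3}; common: ∅.
  x = 4: f ≡ 0 at y ∈ ∅; g ≡ 0 at y ∈ ∅; common: ∅.
Collecting: common zeros = ∅, so the count is 0.
Comparison with the Bézout bound: 0 ≤ 4 = deg(f)·deg(g), as expected for curves with no common component (the affine F_5-count falls short of the bound because intersections may lie at infinity, over extension fields, or carry multiplicity).


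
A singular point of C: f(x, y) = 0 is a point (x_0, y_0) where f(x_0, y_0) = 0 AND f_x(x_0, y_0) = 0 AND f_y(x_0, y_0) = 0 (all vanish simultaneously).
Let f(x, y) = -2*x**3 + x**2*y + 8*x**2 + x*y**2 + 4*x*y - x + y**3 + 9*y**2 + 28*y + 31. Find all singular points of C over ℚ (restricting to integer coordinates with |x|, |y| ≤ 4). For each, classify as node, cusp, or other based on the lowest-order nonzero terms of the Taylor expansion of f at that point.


Singular points: {(1, -3)}; classification: node.

Compute partial derivatives:
  f_x = -6*x**2 + 2*x*y + 16*x + y**2 + 4*y - 1.
  f_y = x**2 + 2*x*y + 4*x + 3*y**2 + 18*y + 28.
Scan x_0 ∈ {−4, ..., 4}. For each x_0, f_y(x_0, y) is a polynomial in y; find its integer roots y ∈ {−4, ..., 4}, then test f_x and f at those candidates.
  x = -4: f_y(-4, y) = 3*y**2 + 10*y + 28; no integer root y with |y| ≤ 4.
  x = -3: f_y(-3, y) = 3*y**2 + 12*y + 25; no integer root y with |y| ≤ 4.
  x = -2: f_y(-2, y) = 3*y**2 + 14*y + 24; no integer root y with |y| ≤ 4.
  x = -1: f_y(-1, y) = 3*y**2 + 16*y + 25; no integer root y with |y| ≤ 4.
  x = 0: f_y(0, y) = 3*y**2 + 18*y + 28; no integer root y with |y| ≤ 4.
  x = 1: f_y(1, y) = 3*y**2 + 20*y + 33; vanishes at y ∈ {-3}. (1, -3): f_x = 0, f = 0 — SINGULAR.
  x = 2: f_y(2, y) = 3*y**2 + 22*y + 40; vanishes at y ∈ {-4}. (2, -4): f_x = -9 ≠ 0.
  x = 3: f_y(3, y) = 3*y**2 + 24*y + 49; no integer root y with |y| ≤ 4.
  x = 4: f_y(4, y) = 3*y**2 + 26*y + 60; no integer root y with |y| ≤ 4.
Only singular point on the grid: (1, -3).
Classify: substitute x = 1 + u, y = -3 + v and expand: f = -2*u**3 + u**2*v - u**2 + u*v**2 + v**3 + v**2.
No constant or linear terms (consistent with a singular point). Quadratic part: -u**2 + v**2. Cubic part: -2*u**3 + u**2*v + u*v**2 + v**3.
The quadratic part v**2 - u**2 = (v − u)(v + u) splits into two distinct linear factors, so there are two distinct tangent lines y − -3 = ±(x − 1) — this is a node (ordinary double point).
Classification: node.


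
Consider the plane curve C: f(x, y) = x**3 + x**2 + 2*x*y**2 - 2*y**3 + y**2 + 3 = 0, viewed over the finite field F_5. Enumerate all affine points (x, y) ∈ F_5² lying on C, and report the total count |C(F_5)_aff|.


Affine F_5-points: {(1, 0), (1, 4), (2, 0), (4, 1), (4, 3)}; count = 5.

For each of the 25 pairs (x, y) ∈ F_5², evaluate f(x, y) mod 5. Record the zeros.
  x = 0: [0↦3, 1↦2, 2↦1, 3↦3, 4↦1]  zeros at y ∈ ∅
  x = 1: [0↦0, 1↦1, 2↦1, 3↦3, 4↦0]  zeros at y ∈ {0, 4}
  x = 2: [0↦0, 1↦3, 2↦4, 3↦1, 4↦2]  zeros at y ∈ {0}
  x = 3: [0↦4, 1↦4, 2↦1, 3↦3, 4↦3]  zeros at y ∈ ∅
  x = 4: [0↦3, 1↦0, 2↦3, 3↦0, 4↦4]  zeros at y ∈ {1, 3}
Collecting zeros: affine points = {(1, 0), (1, 4), (2, 0), (4, 1), (4, 3)}.
Total count |C(F_5)_aff| = 5.


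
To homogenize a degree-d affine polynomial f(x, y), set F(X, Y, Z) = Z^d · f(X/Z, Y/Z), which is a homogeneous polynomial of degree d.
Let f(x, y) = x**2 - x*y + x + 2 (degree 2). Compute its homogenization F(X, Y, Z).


F(X, Y, Z) = X**2 - X*Y + X*Z + 2*Z**2

deg(f) = 2.
Substitute x = X/Z, y = Y/Z into f, then multiply by Z^2.
  monomial 1·x^2·y^0 ↦ 1·X^2·Y^0·Z^0.
  monomial -1·x^1·y^1 ↦ -1·X^1·Y^1·Z^0.
  monomial 1·x^1·y^0 ↦ 1·X^1·Y^0·Z^1.
  monomial 2·x^0·y^0 ↦ 2·X^0·Y^0·Z^2.
Collecting: F(X, Y, Z) = X**2 - X*Y + X*Z + 2*Z**2.


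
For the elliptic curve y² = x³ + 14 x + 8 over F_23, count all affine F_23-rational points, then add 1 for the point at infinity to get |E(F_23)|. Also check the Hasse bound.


Affine points = {(0, 10), (0, 13), (1, 0), (3, 10), (3, 13), (4, 6), (4, 17), (6, 3), (6, 20), (7, 9), (7, 14), (9, 9), (9, 14), (12, 8), (12, 15), (13, 8), (13, 15), (14, 2), (14, 21), (16, 2), (16, 21), (19, 7), (19, 16), (20, 10), (20, 13), (21, 8), (21, 15), (22, 4), (22, 19)}; affine count = 29; |E(F_23)| = 30.

Discriminant check: Δ ∝ 4a³ + 27b² = 4·14³ + 27·8² = 4·2744 + 27·64 ≡ 8 (mod 23). Nonzero ⇒ E is nonsingular.
For each x ∈ F_23, compute rhs = x³ + 14·x + 8 mod 23, then count y ∈ F_23 with y² ≡ rhs.
  x = 0: rhs = 8, matching y values: 10, 13 (2 points).
  x = 1: rhs = 0, matching y values: 0 (1 points).
  x = 2: rhs = 21, matching y values: none (0 points).
  x = 3: rhs = 8, matching y values: 10, 13 (2 points).
  x = 4: rhs = 13, matching y values: 6, 17 (2 points).
  x = 5: rhs = 19, matching y values: none (0 points).
  x = 6: rhs = 9, matching y values: 3, 20 (2 points).
  x = 7: rhs = 12, matching y values: 9, 14 (2 points).
  x = 8: rhs = 11, matching y values: none (0 points).
  x = 9: rhs = 12, matching y values: 9, 14 (2 points).
  x = 10: rhs = 21, matching y values: none (0 points).
  x = 11: rhs = 21, matching y values: none (0 points).
  x = 12: rhs = 18, matching y values: 8, 15 (2 points).
  x = 13: rhs = 18, matching y values: 8, 15 (2 points).
  x = 14: rhs = 4, matching y values: 2, 21 (2 points).
  x = 15: rhs = 5, matching y values: none (0 points).
  x = 16: rhs = 4, matching y values: 2, 21 (2 points).
  x = 17: rhs = 7, matching y values: none (0 points).
  x = 18: rhs = 20, matching y values: none (0 points).
  x = 19: rhs = 3, matching y values: 7, 16 (2 points).
  x = 20: rhs = 8, matching y values: 10, 13 (2 points).
  x = 21: rhs = 18, matching y values: 8, 15 (2 points).
  x = 22: rhs = 16, matching y values: 4, 19 (2 points).
Total affine count: 29.
Full point count |E(F_23)| = 29 + 1 = 30.
Hasse bound: |30 − (23+1)| = |6| = 6 ≤ 2√23 ≈ 9.5917 ✓.


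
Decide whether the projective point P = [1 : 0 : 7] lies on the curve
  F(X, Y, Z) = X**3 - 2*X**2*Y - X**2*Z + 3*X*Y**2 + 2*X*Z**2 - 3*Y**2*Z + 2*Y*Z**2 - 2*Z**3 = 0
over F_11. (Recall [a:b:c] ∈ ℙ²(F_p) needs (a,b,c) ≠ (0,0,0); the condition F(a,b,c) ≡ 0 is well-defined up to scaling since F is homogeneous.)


F(1,0,7) ≡ 0 (mod 11); P is on the curve.

Evaluate F(1, 0, 7) term-by-term (mod 11).
  X**3 ↦ 1·1·1·1 = 1
  -2*X**2*Y ↦ -2·1·0·1 = 0
  -X**2*Z ↦ -1·1·1·7 = -7
  3*X*Y**2 ↦ 3·1·0·1 = 0
  2*X*Z**2 ↦ 2·1·1·49 = 98
  -3*Y**2*Z ↦ -3·1·0·7 = 0
  2*Y*Z**2 ↦ 2·1·0·49 = 0
  -2*Z**3 ↦ -2·1·1·343 = -686
Sum: F(1, 0, 7) = (1) + (0) + (-7) + (0) + (98) + (0) + (0) + (-686) = -594.
Reducing mod 11: -594 ≡ 0 (mod 11).
Since F(a, b, c) ≡ 0 (mod 11), P lies on the curve.


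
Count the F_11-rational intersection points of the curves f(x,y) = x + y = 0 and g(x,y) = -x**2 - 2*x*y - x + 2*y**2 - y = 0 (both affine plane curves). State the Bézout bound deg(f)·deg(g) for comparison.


Common zeros: {(0, 0)}; count = 1; Bézout bound = 2.

deg(f) = 1, deg(g) = 2, so Bézout bound = 2.
Scan x ∈ F_11. For each x, list the y ∈ F_11 with f(x, y) ≡ 0 and those with g(x, y) ≡ 0 (mod 11); the common zeros in that column are the intersection.
  x = 0: f ≡ 0 at y ∈ {0}; g ≡ 0 at y ∈ {0, 6}; common: {0}.
  x = 1: f ≡ 0 at y ∈ {10}; g ≡ 0 at y ∈ {2, 5}; common: ∅.
  x = 2: f ≡ 0 at y ∈ {9}; g ≡ 0 at y ∈ ∅; common: ∅.
  x = 3: f ≡ 0 at y ∈ {8}; g ≡ 0 at y ∈ ∅; common: ∅.
  x = 4: f ≡ 0 at y ∈ {7}; g ≡ 0 at y ∈ ∅; common: ∅.
  x = 5: f ≡ 0 at y ∈ {6}; g ≡ 0 at y ∈ {2, 9}; common: ∅.
  x = 6: f ≡ 0 at y ∈ {5}; g ≡ 0 at y ∈ ∅; common: ∅.
  x = 7: f ≡ 0 at y ∈ {4}; g ≡ 0 at y ∈ ∅; common: ∅.
  x = 8: f ≡ 0 at y ∈ {3}; g ≡ 0 at y ∈ ∅; common: ∅.
  x = 9: f ≡ 0 at y ∈ {2}; g ≡ 0 at y ∈ {6, 9}; common: ∅.
  x = 10: f ≡ 0 at y ∈ {1}; g ≡ 0 at y ∈ {0, 5}; common: ∅.
Collecting: common zeros = {(0, 0)}, so the count is 1.
Comparison with the Bézout bound: 1 ≤ 2 = deg(f)·deg(g), as expected for curves with no common component (the affine F_11-count falls short of the bound because intersections may lie at infinity, over extension fields, or carry multiplicity).


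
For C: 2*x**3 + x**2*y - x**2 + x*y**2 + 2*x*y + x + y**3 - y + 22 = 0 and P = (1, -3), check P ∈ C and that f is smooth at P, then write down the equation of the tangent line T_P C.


Tangent line at P: 2*x + 23*y + 67 = 0.

Step 1: f(1, -3) = 0, so P lies on C.
Step 2: partial derivatives
  f_x(x, y) = 6*x**2 + 2*x*y - 2*x + y**2 + 2*y + 1, f_y(x, y) = x**2 + 2*x*y + 2*x + 3*y**2 - 1.
  f_x(P) = 2, f_y(P) = 23 (gradient nonzero, so P is smooth).
Step 3: tangent line at P: 2·(x − 1) + 23·(y − -3) = 0.
Expanding: 2*x + 23*y + 67 = 0.


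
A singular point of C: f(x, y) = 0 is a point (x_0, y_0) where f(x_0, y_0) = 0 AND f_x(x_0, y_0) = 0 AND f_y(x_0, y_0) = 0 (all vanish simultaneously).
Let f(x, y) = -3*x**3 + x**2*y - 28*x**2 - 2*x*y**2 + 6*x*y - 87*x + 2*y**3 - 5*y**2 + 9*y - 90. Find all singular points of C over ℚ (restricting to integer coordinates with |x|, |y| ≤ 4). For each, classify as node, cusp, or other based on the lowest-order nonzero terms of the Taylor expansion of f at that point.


Singular points: {(-3, 0)}; classification: node.

Compute partial derivatives:
  f_x = -9*x**2 + 2*x*y - 56*x - 2*y**2 + 6*y - 87.
  f_y = x**2 - 4*x*y + 6*x + 6*y**2 - 10*y + 9.
Scan x_0 ∈ {−4, ..., 4}. For each x_0, f_y(x_0, y) is a polynomial in y; find its integer roots y ∈ {−4, ..., 4}, then test f_x and f at those candidates.
  x = -4: f_y(-4, y) = 6*y**2 + 6*y + 1; no integer root y with |y| ≤ 4.
  x = -3: f_y(-3, y) = 6*y**2 + 2*y; vanishes at y ∈ {0}. (-3, 0): f_x = 0, f = 0 — SINGULAR.
  x = -2: f_y(-2, y) = 6*y**2 - 2*y + 1; no integer root y with |y| ≤ 4.
  x = -1: f_y(-1, y) = 6*y**2 - 6*y + 4; no integer root y with |y| ≤ 4.
  x = 0: f_y(0, y) = 6*y**2 - 10*y + 9; no integer root y with |y| ≤ 4.
  x = 1: f_y(1, y) = 6*y**2 - 14*y + 16; no integer root y with |y| ≤ 4.
  x = 2: f_y(2, y) = 6*y**2 - 18*y + 25; no integer root y with |y| ≤ 4.
  x = 3: f_y(3, y) = 6*y**2 - 22*y + 36; no integer root y with |y| ≤ 4.
  x = 4: f_y(4, y) = 6*y**2 - 26*y + 49; no integer root y with |y| ≤ 4.
Only singular point on the grid: (-3, 0).
Classify: substitute x = -3 + u, y = 0 + v and expand: f = -3*u**3 + u**2*v - u**2 - 2*u*v**2 + 2*v**3 + v**2.
No constant or linear terms (consistent with a singular point). Quadratic part: -u**2 + v**2. Cubic part: -3*u**3 + u**2*v - 2*u*v**2 + 2*v**3.
The quadratic part v**2 - u**2 = (v − u)(v + u) splits into two distinct linear factors, so there are two distinct tangent lines y − 0 = ±(x − -3) — this is a node (ordinary double point).
Classification: node.


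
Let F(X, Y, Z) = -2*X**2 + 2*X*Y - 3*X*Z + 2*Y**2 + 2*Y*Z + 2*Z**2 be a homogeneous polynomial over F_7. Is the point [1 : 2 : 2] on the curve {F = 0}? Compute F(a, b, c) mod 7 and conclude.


F(1,2,2) ≡ 6 (mod 7); P is NOT on the curve.

Evaluate F(1, 2, 2) term-by-term (mod 7).
  -2*X**2 ↦ -2·1·1·1 = -2
  2*X*Y ↦ 2·1·2·1 = 4
  -3*X*Z ↦ -3·1·1·2 = -6
  2*Y**2 ↦ 2·1·4·1 = 8
  2*Y*Z ↦ 2·1·2·2 = 8
  2*Z**2 ↦ 2·1·1·4 = 8
Sum: F(1, 2, 2) = (-2) + (4) + (-6) + (8) + (8) + (8) = 20.
Reducing mod 7: 20 ≡ 6 (mod 7).
Since F(a, b, c) ≡ 6 ≠ 0 (mod 7), P does NOT lie on the curve.


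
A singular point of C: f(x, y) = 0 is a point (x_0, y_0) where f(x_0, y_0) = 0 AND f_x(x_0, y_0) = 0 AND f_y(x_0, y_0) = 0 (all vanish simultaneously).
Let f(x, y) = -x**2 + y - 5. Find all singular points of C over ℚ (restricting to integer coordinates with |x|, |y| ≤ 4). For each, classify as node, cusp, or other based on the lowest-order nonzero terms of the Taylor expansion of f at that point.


No singular points in the scanned grid; C is smooth there.

Compute partial derivatives:
  f_x = -2*x.
  f_y = 1.
f_y = 1 is a nonzero constant, so f_y never vanishes: no point (x, y) can satisfy f = f_x = f_y = 0. In particular no (x, y) ∈ {−4, ..., 4}² is singular; the curve is smooth.


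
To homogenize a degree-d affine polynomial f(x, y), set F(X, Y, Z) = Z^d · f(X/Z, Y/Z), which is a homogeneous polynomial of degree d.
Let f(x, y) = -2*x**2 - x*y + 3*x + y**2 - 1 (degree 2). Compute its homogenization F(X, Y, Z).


F(X, Y, Z) = -2*X**2 - X*Y + 3*X*Z + Y**2 - Z**2

deg(f) = 2.
Substitute x = X/Z, y = Y/Z into f, then multiply by Z^2.
  monomial -2·x^2·y^0 ↦ -2·X^2·Y^0·Z^0.
  monomial -1·x^1·y^1 ↦ -1·X^1·Y^1·Z^0.
  monomial 3·x^1·y^0 ↦ 3·X^1·Y^0·Z^1.
  monomial 1·x^0·y^2 ↦ 1·X^0·Y^2·Z^0.
  monomial -1·x^0·y^0 ↦ -1·X^0·Y^0·Z^2.
Collecting: F(X, Y, Z) = -2*X**2 - X*Y + 3*X*Z + Y**2 - Z**2.


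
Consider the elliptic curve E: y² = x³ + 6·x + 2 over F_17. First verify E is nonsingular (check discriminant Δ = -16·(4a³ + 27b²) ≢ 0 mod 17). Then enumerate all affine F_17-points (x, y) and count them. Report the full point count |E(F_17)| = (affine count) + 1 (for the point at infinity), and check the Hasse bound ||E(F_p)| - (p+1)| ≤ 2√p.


Affine points = {(0, 6), (0, 11), (1, 3), (1, 14), (3, 8), (3, 9), (5, 2), (5, 15), (6, 4), (6, 13), (7, 8), (7, 9), (8, 1), (8, 16), (10, 5), (10, 12), (12, 0), (13, 4), (13, 13), (14, 5), (14, 12), (15, 4), (15, 13)}; affine count = 23; |E(F_17)| = 24.

Discriminant check: Δ ∝ 4a³ + 27b² = 4·6³ + 27·2² = 4·216 + 27·4 ≡ 3 (mod 17). Nonzero ⇒ E is nonsingular.
For each x ∈ F_17, compute rhs = x³ + 6·x + 2 mod 17, then count y ∈ F_17 with y² ≡ rhs.
  x = 0: rhs = 2, matching y values: 6, 11 (2 points).
  x = 1: rhs = 9, matching y values: 3, 14 (2 points).
  x = 2: rhs = 5, matching y values: none (0 points).
  x = 3: rhs = 13, matching y values: 8, 9 (2 points).
  x = 4: rhs = 5, matching y values: none (0 points).
  x = 5: rhs = 4, matching y values: 2, 15 (2 points).
  x = 6: rhs = 16, matching y values: 4, 13 (2 points).
  x = 7: rhs = 13, matching y values: 8, 9 (2 points).
  x = 8: rhs = 1, matching y values: 1, 16 (2 points).
  x = 9: rhs = 3, matching y values: none (0 points).
  x = 10: rhs = 8, matching y values: 5, 12 (2 points).
  x = 11: rhs = 5, matching y values: none (0 points).
  x = 12: rhs = 0, matching y values: 0 (1 points).
  x = 13: rhs = 16, matching y values: 4, 13 (2 points).
  x = 14: rhs = 8, matching y values: 5, 12 (2 points).
  x = 15: rhs = 16, matching y values: 4, 13 (2 points).
  x = 16: rhs = 12, matching y values: none (0 points).
Total affine count: 23.
Full point count |E(F_17)| = 23 + 1 = 24.
Hasse bound: |24 − (17+1)| = |6| = 6 ≤ 2√17 ≈ 8.2462 ✓.


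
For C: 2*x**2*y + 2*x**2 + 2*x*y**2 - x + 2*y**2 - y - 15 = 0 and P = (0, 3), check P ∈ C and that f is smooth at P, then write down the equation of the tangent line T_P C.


Tangent line at P: 17*x + 11*y - 33 = 0.

Step 1: f(0, 3) = 0, so P lies on C.
Step 2: partial derivatives
  f_x(x, y) = 4*x*y + 4*x + 2*y**2 - 1, f_y(x, y) = 2*x**2 + 4*x*y + 4*y - 1.
  f_x(P) = 17, f_y(P) = 11 (gradient nonzero, so P is smooth).
Step 3: tangent line at P: 17·(x − 0) + 11·(y − 3) = 0.
Expanding: 17*x + 11*y - 33 = 0.


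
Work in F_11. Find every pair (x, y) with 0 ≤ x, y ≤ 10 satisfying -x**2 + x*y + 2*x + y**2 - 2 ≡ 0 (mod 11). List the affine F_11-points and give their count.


Affine F_11-points: {(1, 3), (1, 7), (2, 4), (2, 5), (4, 3), (4, 4), (5, 1), (5, 5), (8, 7), (9, 1)}; count = 10.

For each of the 121 pairs (x, y) ∈ F_11², evaluate f(x, y) mod 11. Record the zeros.
  x = 0: [0↦9, 1↦10, 2↦2, 3↦7, 4↦3, 5↦1, 6↦1, 7↦3, 8↦7, 9↦2, 10↦10]  zeros at y ∈ ∅
  x = 1: [0↦10, 1↦1, 2↦5, 3↦0, 4↦8, 5↦7, 6↦8, 7↦0, 8↦5, 9↦1, 10↦10]  zeros at y ∈ {3, 7}
  x = 2: [0↦9, 1↦1, 2↦6, 3↦2, 4↦0, 5↦0, 6↦2, 7↦6, 8↦1, 9↦9, 10↦8]  zeros at y ∈ {4, 5}
  x = 3: [0↦6, 1↦10, 2↦5, 3↦2, 4↦1, 5↦2, 6↦5, 7↦10, 8↦6, 9↦4, 10↦4]  zeros at y ∈ ∅
  x = 4: [0↦1, 1↦6, 2↦2, 3↦0, 4↦0, 5↦2, 6↦6, 7↦1, 8↦9, 9↦8, 10↦9]  zeros at y ∈ {3, 4}
  x = 5: [0↦5, 1↦0, 2↦8, 3↦7, 4↦8, 5↦0, 6↦5, 7↦1, 8↦10, 9↦10, 10↦1]  zeros at y ∈ {1, 5}
  x = 6: [0↦7, 1↦3, 2↦1, 3↦1, 4↦3, 5↦7, 6↦2, 7↦10, 8↦9, 9↦10, 10↦2]  zeros at y ∈ ∅
  x = 7: [0↦7, 1↦4, 2↦3, 3↦4, 4↦7, 5↦1, 6↦8, 7↦6, 8↦6, 9↦8, 10↦1]  zeros at y ∈ ∅
  x = 8: [0↦5, 1↦3, 2↦3, 3↦5, 4↦9, 5↦4, 6↦1, 7↦0, 8↦1, 9↦4, 10↦9]  zeros at y ∈ {7}
  x = 9: [0↦1, 1↦0, 2↦1, 3↦4, 4↦9, 5↦5, 6↦3, 7↦3, 8↦5, 9↦9, 10↦4]  zeros at y ∈ {1}
  x = 10: [0↦6, 1↦6, 2↦8, 3↦1, 4↦7, 5↦4, 6↦3, 7↦4, 8↦7, 9↦1, 10↦8]  zeros at y ∈ ∅
Collecting zeros: affine points = {(1, 3), (1, 7), (2, 4), (2, 5), (4, 3), (4, 4), (5, 1), (5, 5), (8, 7), (9, 1)}.
Total count |C(F_11)_aff| = 10.
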